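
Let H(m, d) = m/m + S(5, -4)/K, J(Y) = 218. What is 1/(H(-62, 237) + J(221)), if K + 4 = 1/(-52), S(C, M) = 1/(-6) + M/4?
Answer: 627/137495 ≈ 0.0045602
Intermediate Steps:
S(C, M) = -1/6 + M/4 (S(C, M) = 1*(-1/6) + M*(1/4) = -1/6 + M/4)
K = -209/52 (K = -4 + 1/(-52) = -4 - 1/52 = -209/52 ≈ -4.0192)
H(m, d) = 809/627 (H(m, d) = m/m + (-1/6 + (1/4)*(-4))/(-209/52) = 1 + (-1/6 - 1)*(-52/209) = 1 - 7/6*(-52/209) = 1 + 182/627 = 809/627)
1/(H(-62, 237) + J(221)) = 1/(809/627 + 218) = 1/(137495/627) = 627/137495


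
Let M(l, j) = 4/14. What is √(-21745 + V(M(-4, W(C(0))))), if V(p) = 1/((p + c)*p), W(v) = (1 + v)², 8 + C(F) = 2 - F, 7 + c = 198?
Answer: I*√155948137358/2678 ≈ 147.46*I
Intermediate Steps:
c = 191 (c = -7 + 198 = 191)
C(F) = -6 - F (C(F) = -8 + (2 - F) = -6 - F)
M(l, j) = 2/7 (M(l, j) = 4*(1/14) = 2/7)
V(p) = 1/(p*(191 + p)) (V(p) = 1/((p + 191)*p) = 1/((191 + p)*p) = 1/(p*(191 + p)))
√(-21745 + V(M(-4, W(C(0))))) = √(-21745 + 1/((2/7)*(191 + 2/7))) = √(-21745 + 7/(2*(1339/7))) = √(-21745 + (7/2)*(7/1339)) = √(-21745 + 49/2678) = √(-58233061/2678) = I*√155948137358/2678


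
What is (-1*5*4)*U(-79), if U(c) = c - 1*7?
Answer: 1720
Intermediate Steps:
U(c) = -7 + c (U(c) = c - 7 = -7 + c)
(-1*5*4)*U(-79) = (-1*5*4)*(-7 - 79) = -5*4*(-86) = -20*(-86) = 1720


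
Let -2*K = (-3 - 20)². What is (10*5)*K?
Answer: -13225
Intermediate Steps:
K = -529/2 (K = -(-3 - 20)²/2 = -½*(-23)² = -½*529 = -529/2 ≈ -264.50)
(10*5)*K = (10*5)*(-529/2) = 50*(-529/2) = -13225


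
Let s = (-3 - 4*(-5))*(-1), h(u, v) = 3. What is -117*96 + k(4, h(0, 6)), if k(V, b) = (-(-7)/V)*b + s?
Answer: -44975/4 ≈ -11244.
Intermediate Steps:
s = -17 (s = (-3 + 20)*(-1) = 17*(-1) = -17)
k(V, b) = -17 + 7*b/V (k(V, b) = (-(-7)/V)*b - 17 = (7/V)*b - 17 = 7*b/V - 17 = -17 + 7*b/V)
-117*96 + k(4, h(0, 6)) = -117*96 + (-17 + 7*3/4) = -11232 + (-17 + 7*3*(1/4)) = -11232 + (-17 + 21/4) = -11232 - 47/4 = -44975/4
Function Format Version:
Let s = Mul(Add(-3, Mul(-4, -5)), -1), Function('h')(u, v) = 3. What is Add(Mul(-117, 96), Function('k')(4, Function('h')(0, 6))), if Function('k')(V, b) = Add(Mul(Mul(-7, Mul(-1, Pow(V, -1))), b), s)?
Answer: Rational(-44975, 4) ≈ -11244.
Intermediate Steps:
s = -17 (s = Mul(Add(-3, 20), -1) = Mul(17, -1) = -17)
Function('k')(V, b) = Add(-17, Mul(7, b, Pow(V, -1))) (Function('k')(V, b) = Add(Mul(Mul(-7, Mul(-1, Pow(V, -1))), b), -17) = Add(Mul(Mul(7, Pow(V, -1)), b), -17) = Add(Mul(7, b, Pow(V, -1)), -17) = Add(-17, Mul(7, b, Pow(V, -1))))
Add(Mul(-117, 96), Function('k')(4, Function('h')(0, 6))) = Add(Mul(-117, 96), Add(-17, Mul(7, 3, Pow(4, -1)))) = Add(-11232, Add(-17, Mul(7, 3, Rational(1, 4)))) = Add(-11232, Add(-17, Rational(21, 4))) = Add(-11232, Rational(-47, 4)) = Rational(-44975, 4)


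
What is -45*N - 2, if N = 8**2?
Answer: -2882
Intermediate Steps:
N = 64
-45*N - 2 = -45*64 - 2 = -2880 - 2 = -2882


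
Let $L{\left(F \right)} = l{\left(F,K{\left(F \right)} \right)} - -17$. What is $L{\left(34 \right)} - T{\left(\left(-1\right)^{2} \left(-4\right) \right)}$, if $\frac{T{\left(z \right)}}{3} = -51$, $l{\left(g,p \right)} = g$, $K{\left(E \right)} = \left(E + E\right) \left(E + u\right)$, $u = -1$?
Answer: $204$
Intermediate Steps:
$K{\left(E \right)} = 2 E \left(-1 + E\right)$ ($K{\left(E \right)} = \left(E + E\right) \left(E - 1\right) = 2 E \left(-1 + E\right)$)
$L{\left(F \right)} = 17 + F$ ($L{\left(F \right)} = F - -17 = F + 17 = 17 + F$)
$T{\left(z \right)} = -153$ ($T{\left(z \right)} = 3 \left(-51\right) = -153$)
$L{\left(34 \right)} - T{\left(\left(-1\right)^{2} \left(-4\right) \right)} = \left(17 + 34\right) - -153 = 51 + 153 = 204$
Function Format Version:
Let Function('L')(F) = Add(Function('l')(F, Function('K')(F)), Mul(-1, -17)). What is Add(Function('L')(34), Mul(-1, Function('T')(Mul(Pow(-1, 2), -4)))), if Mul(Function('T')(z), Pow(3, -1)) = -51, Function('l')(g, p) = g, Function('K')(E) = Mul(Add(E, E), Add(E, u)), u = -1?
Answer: 204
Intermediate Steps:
Function('K')(E) = Mul(2, E, Add(-1, E)) (Function('K')(E) = Mul(Add(E, E), Add(E, -1)) = Mul(Mul(2, E), Add(-1, E)) = Mul(2, E, Add(-1, E)))
Function('L')(F) = Add(17, F) (Function('L')(F) = Add(F, Mul(-1, -17)) = Add(F, 17) = Add(17, F))
Function('T')(z) = -153 (Function('T')(z) = Mul(3, -51) = -153)
Add(Function('L')(34), Mul(-1, Function('T')(Mul(Pow(-1, 2), -4)))) = Add(Add(17, 34), Mul(-1, -153)) = Add(51, 153) = 204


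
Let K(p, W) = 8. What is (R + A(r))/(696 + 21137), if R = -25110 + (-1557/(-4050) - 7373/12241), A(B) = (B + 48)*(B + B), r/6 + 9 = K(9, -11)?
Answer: -141094638457/120265988850 ≈ -1.1732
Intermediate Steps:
r = -6 (r = -54 + 6*8 = -54 + 48 = -6)
A(B) = 2*B*(48 + B) (A(B) = (48 + B)*(2*B) = 2*B*(48 + B))
R = -138318379657/5508450 (R = -25110 + (-1557*(-1/4050) - 7373*1/12241) = -25110 + (173/450 - 7373/12241) = -25110 - 1200157/5508450 = -138318379657/5508450 ≈ -25110.)
(R + A(r))/(696 + 21137) = (-138318379657/5508450 + 2*(-6)*(48 - 6))/(696 + 21137) = (-138318379657/5508450 + 2*(-6)*42)/21833 = (-138318379657/5508450 - 504)*(1/21833) = -141094638457/5508450*1/21833 = -141094638457/120265988850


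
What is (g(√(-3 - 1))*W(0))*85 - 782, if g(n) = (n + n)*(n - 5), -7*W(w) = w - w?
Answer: -782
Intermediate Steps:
W(w) = 0 (W(w) = -(w - w)/7 = -⅐*0 = 0)
g(n) = 2*n*(-5 + n) (g(n) = (2*n)*(-5 + n) = 2*n*(-5 + n))
(g(√(-3 - 1))*W(0))*85 - 782 = ((2*√(-3 - 1)*(-5 + √(-3 - 1)))*0)*85 - 782 = ((2*√(-4)*(-5 + √(-4)))*0)*85 - 782 = ((2*(2*I)*(-5 + 2*I))*0)*85 - 782 = ((4*I*(-5 + 2*I))*0)*85 - 782 = 0*85 - 782 = 0 - 782 = -782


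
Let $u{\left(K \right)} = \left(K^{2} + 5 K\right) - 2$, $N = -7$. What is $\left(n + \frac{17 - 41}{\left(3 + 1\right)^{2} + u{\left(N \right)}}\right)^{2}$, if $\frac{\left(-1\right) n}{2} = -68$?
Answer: $\frac{894916}{49} \approx 18264.0$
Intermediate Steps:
$n = 136$ ($n = \left(-2\right) \left(-68\right) = 136$)
$u{\left(K \right)} = -2 + K^{2} + 5 K$
$\left(n + \frac{17 - 41}{\left(3 + 1\right)^{2} + u{\left(N \right)}}\right)^{2} = \left(136 + \frac{17 - 41}{\left(3 + 1\right)^{2} + \left(-2 + \left(-7\right)^{2} + 5 \left(-7\right)\right)}\right)^{2} = \left(136 - \frac{24}{4^{2} - -12}\right)^{2} = \left(136 - \frac{24}{16 + 12}\right)^{2} = \left(136 - \frac{24}{28}\right)^{2} = \left(136 - \frac{6}{7}\right)^{2} = \left(\frac{946}{7}\right)^{2} = \frac{894916}{49}$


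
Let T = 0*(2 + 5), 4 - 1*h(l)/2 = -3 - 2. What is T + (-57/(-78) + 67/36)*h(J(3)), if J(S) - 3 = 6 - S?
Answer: 1213/26 ≈ 46.654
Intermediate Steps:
J(S) = 9 - S (J(S) = 3 + (6 - S) = 9 - S)
h(l) = 18 (h(l) = 8 - 2*(-3 - 2) = 8 - 2*(-5) = 8 + 10 = 18)
T = 0 (T = 0*7 = 0)
T + (-57/(-78) + 67/36)*h(J(3)) = 0 + (-57/(-78) + 67/36)*18 = 0 + (-57*(-1/78) + 67*(1/36))*18 = 0 + (19/26 + 67/36)*18 = 0 + (1213/468)*18 = 0 + 1213/26 = 1213/26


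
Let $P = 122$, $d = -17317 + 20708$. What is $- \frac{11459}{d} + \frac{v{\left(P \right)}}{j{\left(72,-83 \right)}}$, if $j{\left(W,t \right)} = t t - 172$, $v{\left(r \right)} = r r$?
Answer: $- \frac{26498459}{22777347} \approx -1.1634$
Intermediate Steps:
$d = 3391$
$v{\left(r \right)} = r^{2}$
$j{\left(W,t \right)} = -172 + t^{2}$ ($j{\left(W,t \right)} = t^{2} - 172 = -172 + t^{2}$)
$- \frac{11459}{d} + \frac{v{\left(P \right)}}{j{\left(72,-83 \right)}} = - \frac{11459}{3391} + \frac{122^{2}}{-172 + \left(-83\right)^{2}} = \left(-11459\right) \frac{1}{3391} + \frac{14884}{-172 + 6889} = - \frac{11459}{3391} + \frac{14884}{6717} = - \frac{26498459}{22777347}$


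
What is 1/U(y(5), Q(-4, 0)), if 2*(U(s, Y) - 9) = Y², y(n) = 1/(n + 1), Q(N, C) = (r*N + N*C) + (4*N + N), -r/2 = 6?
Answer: 1/401 ≈ 0.0024938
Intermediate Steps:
r = -12 (r = -2*6 = -12)
Q(N, C) = -7*N + C*N (Q(N, C) = (-12*N + N*C) + (4*N + N) = (-12*N + C*N) + 5*N = -7*N + C*N)
y(n) = 1/(1 + n)
U(s, Y) = 9 + Y²/2
1/U(y(5), Q(-4, 0)) = 1/(9 + (-4*(-7 + 0))²/2) = 1/(9 + (-4*(-7))²/2) = 1/(9 + (½)*28²) = 1/(9 + (½)*784) = 1/(9 + 392) = 1/401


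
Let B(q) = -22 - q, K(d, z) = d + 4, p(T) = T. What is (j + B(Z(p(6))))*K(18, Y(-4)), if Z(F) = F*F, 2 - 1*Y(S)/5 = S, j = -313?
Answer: -8162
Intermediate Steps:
Y(S) = 10 - 5*S
K(d, z) = 4 + d
Z(F) = F**2
(j + B(Z(p(6))))*K(18, Y(-4)) = (-313 + (-22 - 1*6**2))*(4 + 18) = (-313 + (-22 - 1*36))*22 = (-313 + (-22 - 36))*22 = (-313 - 58)*22 = -371*22 = -8162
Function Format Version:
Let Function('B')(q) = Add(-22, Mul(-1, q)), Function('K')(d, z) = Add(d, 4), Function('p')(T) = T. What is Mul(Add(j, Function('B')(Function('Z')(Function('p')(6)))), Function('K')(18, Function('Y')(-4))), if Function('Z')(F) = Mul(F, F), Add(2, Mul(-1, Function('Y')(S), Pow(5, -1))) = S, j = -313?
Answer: -8162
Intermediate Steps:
Function('Y')(S) = Add(10, Mul(-5, S))
Function('K')(d, z) = Add(4, d)
Function('Z')(F) = Pow(F, 2)
Mul(Add(j, Function('B')(Function('Z')(Function('p')(6)))), Function('K')(18, Function('Y')(-4))) = Mul(Add(-313, Add(-22, Mul(-1, Pow(6, 2)))), Add(4, 18)) = Mul(Add(-313, Add(-22, Mul(-1, 36))), 22) = Mul(Add(-313, Add(-22, -36)), 22) = Mul(Add(-313, -58), 22) = Mul(-371, 22) = -8162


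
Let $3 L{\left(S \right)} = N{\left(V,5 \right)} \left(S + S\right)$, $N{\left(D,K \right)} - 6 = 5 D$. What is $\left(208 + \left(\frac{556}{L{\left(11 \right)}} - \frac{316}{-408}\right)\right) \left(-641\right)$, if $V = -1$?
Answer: $- \frac{204679633}{1122} \approx -1.8242 \cdot 10^{5}$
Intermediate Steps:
$N{\left(D,K \right)} = 6 + 5 D$
$L{\left(S \right)} = \frac{2 S}{3}$ ($L{\left(S \right)} = \frac{\left(6 + 5 \left(-1\right)\right) \left(S + S\right)}{3} = \frac{\left(6 - 5\right) 2 S}{3} = \frac{1 \cdot 2 S}{3} = \frac{2 S}{3}$)
$\left(208 + \left(\frac{556}{L{\left(11 \right)}} - \frac{316}{-408}\right)\right) \left(-641\right) = \left(208 + \left(\frac{556}{\frac{2}{3} \cdot 11} - \frac{316}{-408}\right)\right) \left(-641\right) = \left(208 - \left(- \frac{79}{102} - \frac{556}{\frac{22}{3}}\right)\right) \left(-641\right) = \left(208 + \left(556 \cdot \frac{3}{22} + \frac{79}{102}\right)\right) \left(-641\right) = \left(208 + \left(\frac{834}{11} + \frac{79}{102}\right)\right) \left(-641\right) = \left(208 + \frac{85937}{1122}\right) \left(-641\right) = \frac{319313}{1122} \left(-641\right) = - \frac{204679633}{1122}$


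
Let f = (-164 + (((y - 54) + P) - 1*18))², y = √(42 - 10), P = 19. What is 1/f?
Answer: (-217 + 4*√2)⁻² ≈ 2.2388e-5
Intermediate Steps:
y = 4*√2 (y = √32 = 4*√2 ≈ 5.6569)
f = (-217 + 4*√2)² (f = (-164 + (((4*√2 - 54) + 19) - 1*18))² = (-164 + (((-54 + 4*√2) + 19) - 18))² = (-164 + ((-35 + 4*√2) - 18))² = (-164 + (-53 + 4*√2))² = (-217 + 4*√2)² ≈ 44666.)
1/f = 1/(47121 - 1736*√2)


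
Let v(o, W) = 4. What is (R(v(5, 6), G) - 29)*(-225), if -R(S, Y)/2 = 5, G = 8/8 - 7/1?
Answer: 8775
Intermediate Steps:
G = -6 (G = 8*(1/8) - 7*1 = 1 - 7 = -6)
R(S, Y) = -10 (R(S, Y) = -2*5 = -10)
(R(v(5, 6), G) - 29)*(-225) = (-10 - 29)*(-225) = -39*(-225) = 8775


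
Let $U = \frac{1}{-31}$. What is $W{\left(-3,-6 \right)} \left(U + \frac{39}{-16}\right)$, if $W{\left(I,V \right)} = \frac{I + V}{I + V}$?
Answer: $- \frac{1225}{496} \approx -2.4698$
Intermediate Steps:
$W{\left(I,V \right)} = 1$
$U = - \frac{1}{31} \approx -0.032258$
$W{\left(-3,-6 \right)} \left(U + \frac{39}{-16}\right) = 1 \left(- \frac{1}{31} + \frac{39}{-16}\right) = 1 \left(- \frac{1}{31} + 39 \left(- \frac{1}{16}\right)\right) = 1 \left(- \frac{1}{31} - \frac{39}{16}\right) = 1 \left(- \frac{1225}{496}\right) = - \frac{1225}{496}$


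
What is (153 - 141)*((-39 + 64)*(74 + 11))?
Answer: 25500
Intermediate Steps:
(153 - 141)*((-39 + 64)*(74 + 11)) = 12*(25*85) = 12*2125 = 25500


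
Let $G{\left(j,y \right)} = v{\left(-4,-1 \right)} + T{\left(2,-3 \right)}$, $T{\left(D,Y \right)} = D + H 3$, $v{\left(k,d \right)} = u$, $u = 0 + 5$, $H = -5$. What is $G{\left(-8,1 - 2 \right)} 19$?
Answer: $-152$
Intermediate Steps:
$u = 5$
$v{\left(k,d \right)} = 5$
$T{\left(D,Y \right)} = -15 + D$ ($T{\left(D,Y \right)} = D - 15 = -15 + D$)
$G{\left(j,y \right)} = -8$ ($G{\left(j,y \right)} = 5 + \left(-15 + 2\right) = 5 - 13 = -8$)
$G{\left(-8,1 - 2 \right)} 19 = \left(-8\right) 19 = -152$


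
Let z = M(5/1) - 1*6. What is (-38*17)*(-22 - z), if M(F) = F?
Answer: 13566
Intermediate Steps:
z = -1 (z = 5/1 - 1*6 = 5*1 - 6 = 5 - 6 = -1)
(-38*17)*(-22 - z) = (-38*17)*(-22 - 1*(-1)) = -646*(-22 + 1) = -646*(-21) = 13566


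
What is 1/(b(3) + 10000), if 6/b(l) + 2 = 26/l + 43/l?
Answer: 7/70002 ≈ 9.9997e-5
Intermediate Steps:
b(l) = 6/(-2 + 69/l) (b(l) = 6/(-2 + (26/l + 43/l)) = 6/(-2 + 69/l))
1/(b(3) + 10000) = 1/(-6*3/(-69 + 2*3) + 10000) = 1/(-6*3/(-69 + 6) + 10000) = 1/(-6*3/(-63) + 10000) = 1/(-6*3*(-1/63) + 10000) = 1/(2/7 + 10000) = 1/(70002/7) = 7/70002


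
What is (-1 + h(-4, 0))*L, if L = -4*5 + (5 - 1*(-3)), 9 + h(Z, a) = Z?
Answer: 168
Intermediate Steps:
h(Z, a) = -9 + Z
L = -12 (L = -20 + (5 + 3) = -20 + 8 = -12)
(-1 + h(-4, 0))*L = (-1 + (-9 - 4))*(-12) = (-1 - 13)*(-12) = -14*(-12) = 168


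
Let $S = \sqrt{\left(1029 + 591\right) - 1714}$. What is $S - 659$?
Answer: $-659 + i \sqrt{94} \approx -659.0 + 9.6954 i$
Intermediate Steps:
$S = i \sqrt{94}$ ($S = \sqrt{1620 - 1714} = \sqrt{-94} = i \sqrt{94} \approx 9.6954 i$)
$S - 659 = i \sqrt{94} - 659 = -659 + i \sqrt{94}$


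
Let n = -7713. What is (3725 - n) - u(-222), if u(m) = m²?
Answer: -37846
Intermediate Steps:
(3725 - n) - u(-222) = (3725 - 1*(-7713)) - 1*(-222)² = (3725 + 7713) - 1*49284 = 11438 - 49284 = -37846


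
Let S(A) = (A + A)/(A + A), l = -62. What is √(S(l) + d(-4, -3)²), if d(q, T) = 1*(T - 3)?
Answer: √37 ≈ 6.0828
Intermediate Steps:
d(q, T) = -3 + T (d(q, T) = 1*(-3 + T) = -3 + T)
S(A) = 1 (S(A) = (2*A)/((2*A)) = (2*A)*(1/(2*A)) = 1)
√(S(l) + d(-4, -3)²) = √(1 + (-3 - 3)²) = √(1 + (-6)²) = √(1 + 36) = √37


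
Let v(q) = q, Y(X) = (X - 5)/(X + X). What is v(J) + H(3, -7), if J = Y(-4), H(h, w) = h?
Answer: 33/8 ≈ 4.1250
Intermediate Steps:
Y(X) = (-5 + X)/(2*X) (Y(X) = (-5 + X)/((2*X)) = (-5 + X)*(1/(2*X)) = (-5 + X)/(2*X))
J = 9/8 (J = (1/2)*(-5 - 4)/(-4) = (1/2)*(-1/4)*(-9) = 9/8 ≈ 1.1250)
v(J) + H(3, -7) = 9/8 + 3 = 33/8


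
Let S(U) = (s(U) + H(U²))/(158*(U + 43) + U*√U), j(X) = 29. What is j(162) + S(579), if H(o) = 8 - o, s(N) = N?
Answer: 241569504969/9464067637 + 193764666*√579/9464067637 ≈ 26.018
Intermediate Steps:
S(U) = (8 + U - U²)/(6794 + U^(3/2) + 158*U) (S(U) = (U + (8 - U²))/(158*(U + 43) + U*√U) = (8 + U - U²)/(158*(43 + U) + U^(3/2)) = (8 + U - U²)/((6794 + 158*U) + U^(3/2)) = (8 + U - U²)/(6794 + U^(3/2) + 158*U))
j(162) + S(579) = 29 + (8 + 579 - 1*579²)/(6794 + 579^(3/2) + 158*579) = 29 + (8 + 579 - 1*335241)/(6794 + 579*√579 + 91482) = 29 + (8 + 579 - 335241)/(98276 + 579*√579) = 29 - 334654/(98276 + 579*√579)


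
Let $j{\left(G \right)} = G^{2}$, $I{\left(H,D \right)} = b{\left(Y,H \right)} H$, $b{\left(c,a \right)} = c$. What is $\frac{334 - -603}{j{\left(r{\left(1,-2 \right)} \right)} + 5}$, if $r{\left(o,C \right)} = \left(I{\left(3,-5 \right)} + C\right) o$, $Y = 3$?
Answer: $\frac{937}{54} \approx 17.352$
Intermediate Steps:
$I{\left(H,D \right)} = 3 H$
$r{\left(o,C \right)} = o \left(9 + C\right)$ ($r{\left(o,C \right)} = \left(3 \cdot 3 + C\right) o = \left(9 + C\right) o = o \left(9 + C\right)$)
$\frac{334 - -603}{j{\left(r{\left(1,-2 \right)} \right)} + 5} = \frac{334 - -603}{\left(1 \left(9 - 2\right)\right)^{2} + 5} = \frac{334 + 603}{\left(1 \cdot 7\right)^{2} + 5} = \frac{1}{7^{2} + 5} \cdot 937 = \frac{1}{49 + 5} \cdot 937 = \frac{1}{54} \cdot 937 = \frac{937}{54}$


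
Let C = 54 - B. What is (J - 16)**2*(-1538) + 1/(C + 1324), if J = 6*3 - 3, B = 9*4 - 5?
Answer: -2071685/1347 ≈ -1538.0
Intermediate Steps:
B = 31 (B = 36 - 5 = 31)
J = 15 (J = 18 - 3 = 15)
C = 23 (C = 54 - 1*31 = 54 - 31 = 23)
(J - 16)**2*(-1538) + 1/(C + 1324) = (15 - 16)**2*(-1538) + 1/(23 + 1324) = (-1)**2*(-1538) + 1/1347 = 1*(-1538) + 1/1347 = -1538 + 1/1347 = -2071685/1347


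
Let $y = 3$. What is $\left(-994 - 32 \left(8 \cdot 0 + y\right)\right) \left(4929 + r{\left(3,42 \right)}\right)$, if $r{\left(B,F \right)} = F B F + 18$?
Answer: $-11160510$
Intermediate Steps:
$r{\left(B,F \right)} = 18 + B F^{2}$ ($r{\left(B,F \right)} = B F F + 18 = B F^{2} + 18 = 18 + B F^{2}$)
$\left(-994 - 32 \left(8 \cdot 0 + y\right)\right) \left(4929 + r{\left(3,42 \right)}\right) = \left(-994 - 32 \left(8 \cdot 0 + 3\right)\right) \left(4929 + \left(18 + 3 \cdot 42^{2}\right)\right) = \left(-994 - 32 \left(0 + 3\right)\right) \left(4929 + \left(18 + 3 \cdot 1764\right)\right) = \left(-994 - 96\right) \left(4929 + \left(18 + 5292\right)\right) = \left(-994 - 96\right) \left(4929 + 5310\right) = \left(-1090\right) 10239 = -11160510$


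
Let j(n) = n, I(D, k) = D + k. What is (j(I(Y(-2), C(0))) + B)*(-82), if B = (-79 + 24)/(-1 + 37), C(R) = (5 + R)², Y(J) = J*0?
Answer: -34645/18 ≈ -1924.7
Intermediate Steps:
Y(J) = 0
B = -55/36 ≈ -1.5278
(j(I(Y(-2), C(0))) + B)*(-82) = ((0 + (5 + 0)²) - 55/36)*(-82) = ((0 + 5²) - 55/36)*(-82) = ((0 + 25) - 55/36)*(-82) = (25 - 55/36)*(-82) = (845/36)*(-82) = -34645/18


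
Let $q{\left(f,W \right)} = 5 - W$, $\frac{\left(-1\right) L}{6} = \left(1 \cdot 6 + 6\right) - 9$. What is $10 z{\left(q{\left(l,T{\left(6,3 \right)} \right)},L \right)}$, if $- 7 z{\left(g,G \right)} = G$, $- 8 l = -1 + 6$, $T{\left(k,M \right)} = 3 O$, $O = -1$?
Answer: $\frac{180}{7} \approx 25.714$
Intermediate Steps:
$T{\left(k,M \right)} = -3$ ($T{\left(k,M \right)} = 3 \left(-1\right) = -3$)
$l = - \frac{5}{8}$ ($l = - \frac{-1 + 6}{8} = \left(- \frac{1}{8}\right) 5 = - \frac{5}{8} \approx -0.625$)
$L = -18$ ($L = - 6 \left(\left(1 \cdot 6 + 6\right) - 9\right) = - 6 \left(\left(6 + 6\right) - 9\right) = - 6 \left(12 - 9\right) = \left(-6\right) 3 = -18$)
$z{\left(g,G \right)} = - \frac{G}{7}$
$10 z{\left(q{\left(l,T{\left(6,3 \right)} \right)},L \right)} = 10 \left(\left(- \frac{1}{7}\right) \left(-18\right)\right) = 10 \cdot \frac{18}{7} = \frac{180}{7}$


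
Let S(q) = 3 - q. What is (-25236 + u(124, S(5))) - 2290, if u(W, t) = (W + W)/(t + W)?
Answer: -1678962/61 ≈ -27524.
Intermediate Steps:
u(W, t) = 2*W/(W + t) (u(W, t) = (2*W)/(W + t) = 2*W/(W + t))
(-25236 + u(124, S(5))) - 2290 = (-25236 + 2*124/(124 + (3 - 1*5))) - 2290 = (-25236 + 2*124/(124 + (3 - 5))) - 2290 = (-25236 + 2*124/(124 - 2)) - 2290 = (-25236 + 2*124/122) - 2290 = (-25236 + 2*124*(1/122)) - 2290 = (-25236 + 124/61) - 2290 = -1539272/61 - 2290 = -1678962/61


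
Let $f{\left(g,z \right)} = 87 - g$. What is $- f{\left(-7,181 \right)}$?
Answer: $-94$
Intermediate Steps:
$- f{\left(-7,181 \right)} = - (87 - -7) = - (87 + 7) = \left(-1\right) 94 = -94$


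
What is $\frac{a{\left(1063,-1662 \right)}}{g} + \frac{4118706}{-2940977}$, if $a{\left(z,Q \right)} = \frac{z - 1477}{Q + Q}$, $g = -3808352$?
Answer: $- \frac{8689757359739061}{6204952704506816} \approx -1.4005$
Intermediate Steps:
$a{\left(z,Q \right)} = \frac{-1477 + z}{2 Q}$
$\frac{a{\left(1063,-1662 \right)}}{g} + \frac{4118706}{-2940977} = \frac{\frac{1}{2} \frac{1}{-1662} \left(-1477 + 1063\right)}{-3808352} + \frac{4118706}{-2940977} = \frac{1}{2} \left(- \frac{1}{1662}\right) \left(-414\right) \left(- \frac{1}{3808352}\right) + 4118706 \left(- \frac{1}{2940977}\right) = \frac{69}{554} \left(- \frac{1}{3808352}\right) - \frac{4118706}{2940977} = - \frac{69}{2109827008} - \frac{4118706}{2940977} = - \frac{8689757359739061}{6204952704506816}$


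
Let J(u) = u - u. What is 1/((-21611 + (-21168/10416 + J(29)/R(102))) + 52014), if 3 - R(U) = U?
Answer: 31/942430 ≈ 3.2894e-5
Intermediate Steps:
R(U) = 3 - U
J(u) = 0
1/((-21611 + (-21168/10416 + J(29)/R(102))) + 52014) = 1/((-21611 + (-21168/10416 + 0/(3 - 1*102))) + 52014) = 1/((-21611 + (-21168*1/10416 + 0/(3 - 102))) + 52014) = 1/((-21611 + (-63/31 + 0/(-99))) + 52014) = 1/((-21611 + (-63/31 + 0*(-1/99))) + 52014) = 1/((-21611 + (-63/31 + 0)) + 52014) = 1/((-21611 - 63/31) + 52014) = 1/(-670004/31 + 52014) = 1/(942430/31) = 31/942430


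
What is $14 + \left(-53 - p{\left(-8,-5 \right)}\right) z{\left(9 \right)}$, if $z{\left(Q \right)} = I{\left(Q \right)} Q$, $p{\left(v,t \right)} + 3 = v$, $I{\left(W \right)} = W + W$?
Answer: $-6790$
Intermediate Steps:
$I{\left(W \right)} = 2 W$
$p{\left(v,t \right)} = -3 + v$
$z{\left(Q \right)} = 2 Q^{2}$ ($z{\left(Q \right)} = 2 Q Q = 2 Q^{2}$)
$14 + \left(-53 - p{\left(-8,-5 \right)}\right) z{\left(9 \right)} = 14 + \left(-53 - \left(-3 - 8\right)\right) 2 \cdot 9^{2} = 14 + \left(-53 - -11\right) 2 \cdot 81 = 14 + \left(-53 + 11\right) 162 = 14 - 6804 = -6790$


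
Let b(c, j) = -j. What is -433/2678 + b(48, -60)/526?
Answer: -33539/704314 ≈ -0.047619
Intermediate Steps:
-433/2678 + b(48, -60)/526 = -433/2678 - 1*(-60)/526 = -433*1/2678 + 60*(1/526) = -433/2678 + 30/263 = -33539/704314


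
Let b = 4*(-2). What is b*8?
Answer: -64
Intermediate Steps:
b = -8
b*8 = -8*8 = -64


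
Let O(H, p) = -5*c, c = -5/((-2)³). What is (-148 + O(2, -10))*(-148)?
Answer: 44733/2 ≈ 22367.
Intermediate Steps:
c = 5/8 (c = -5/(-8) = -5*(-⅛) = 5/8 ≈ 0.62500)
O(H, p) = -25/8 (O(H, p) = -5*5/8 = -25/8)
(-148 + O(2, -10))*(-148) = (-148 - 25/8)*(-148) = -1209/8*(-148) = 44733/2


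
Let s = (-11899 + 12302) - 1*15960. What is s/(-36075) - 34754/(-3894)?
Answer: 73018306/7804225 ≈ 9.3562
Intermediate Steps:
s = -15557 (s = 403 - 15960 = -15557)
s/(-36075) - 34754/(-3894) = -15557/(-36075) - 34754/(-3894) = -15557*(-1/36075) - 34754*(-1/3894) = 15557/36075 + 17377/1947 = 73018306/7804225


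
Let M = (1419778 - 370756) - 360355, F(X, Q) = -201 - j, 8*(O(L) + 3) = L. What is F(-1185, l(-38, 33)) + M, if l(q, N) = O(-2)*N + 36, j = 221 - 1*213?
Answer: 688458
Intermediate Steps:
j = 8 (j = 221 - 213 = 8)
O(L) = -3 + L/8
l(q, N) = 36 - 13*N/4 (l(q, N) = (-3 + (⅛)*(-2))*N + 36 = (-3 - ¼)*N + 36 = -13*N/4 + 36 = 36 - 13*N/4)
F(X, Q) = -209 (F(X, Q) = -201 - 1*8 = -201 - 8 = -209)
M = 688667 (M = 1049022 - 360355 = 688667)
F(-1185, l(-38, 33)) + M = -209 + 688667 = 688458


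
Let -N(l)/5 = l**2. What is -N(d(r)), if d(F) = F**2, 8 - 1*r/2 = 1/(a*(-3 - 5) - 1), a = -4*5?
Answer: 208771969958480/639128961 ≈ 3.2665e+5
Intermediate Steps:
a = -20
r = 2542/159 (r = 16 - 2/(-20*(-3 - 5) - 1) = 16 - 2/(-20*(-8) - 1) = 16 - 2/(160 - 1) = 16 - 2/159 = 2542/159 ≈ 15.987)
N(l) = -5*l**2
-N(d(r)) = -(-5)*((2542/159)**2)**2 = -(-5)*(6461764/25281)**2 = -(-5)*41754393991696/639128961 = -1*(-208771969958480/639128961) = 208771969958480/639128961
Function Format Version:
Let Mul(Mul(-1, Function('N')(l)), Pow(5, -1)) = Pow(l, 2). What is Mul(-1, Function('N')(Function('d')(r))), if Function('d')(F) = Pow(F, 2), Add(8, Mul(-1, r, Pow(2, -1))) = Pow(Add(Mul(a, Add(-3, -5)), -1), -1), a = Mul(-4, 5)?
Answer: Rational(208771969958480, 639128961) ≈ 3.2665e+5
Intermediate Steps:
a = -20
r = Rational(2542, 159) (r = Add(16, Mul(-2, Pow(Add(Mul(-20, Add(-3, -5)), -1), -1))) = Add(16, Mul(-2, Pow(Add(Mul(-20, -8), -1), -1))) = Add(16, Mul(-2, Pow(Add(160, -1), -1))) = Add(16, Mul(-2, Pow(159, -1))) = Add(16, Mul(-2, Rational(1, 159))) = Add(16, Rational(-2, 159)) = Rational(2542, 159) ≈ 15.987)
Function('N')(l) = Mul(-5, Pow(l, 2))
Mul(-1, Function('N')(Function('d')(r))) = Mul(-1, Mul(-5, Pow(Pow(Rational(2542, 159), 2), 2))) = Mul(-1, Mul(-5, Pow(Rational(6461764, 25281), 2))) = Mul(-1, Mul(-5, Rational(41754393991696, 639128961))) = Mul(-1, Rational(-208771969958480, 639128961)) = Rational(208771969958480, 639128961)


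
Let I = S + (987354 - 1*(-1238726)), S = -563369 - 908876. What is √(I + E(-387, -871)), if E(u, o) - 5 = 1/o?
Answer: √571893930569/871 ≈ 868.24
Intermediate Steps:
S = -1472245
I = 753835 (I = -1472245 + (987354 - 1*(-1238726)) = -1472245 + (987354 + 1238726) = -1472245 + 2226080 = 753835)
E(u, o) = 5 + 1/o
√(I + E(-387, -871)) = √(753835 + (5 + 1/(-871))) = √(753835 + (5 - 1/871)) = √(753835 + 4354/871) = √(656594639/871) = √571893930569/871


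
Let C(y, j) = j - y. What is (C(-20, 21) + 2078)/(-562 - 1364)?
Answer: -2119/1926 ≈ -1.1002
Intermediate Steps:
(C(-20, 21) + 2078)/(-562 - 1364) = ((21 - 1*(-20)) + 2078)/(-562 - 1364) = ((21 + 20) + 2078)/(-1926) = (41 + 2078)*(-1/1926) = 2119*(-1/1926) = -2119/1926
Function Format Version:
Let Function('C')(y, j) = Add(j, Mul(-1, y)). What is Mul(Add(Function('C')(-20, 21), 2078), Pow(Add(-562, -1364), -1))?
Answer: Rational(-2119, 1926) ≈ -1.1002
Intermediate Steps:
Mul(Add(Function('C')(-20, 21), 2078), Pow(Add(-562, -1364), -1)) = Mul(Add(Add(21, Mul(-1, -20)), 2078), Pow(Add(-562, -1364), -1)) = Mul(Add(Add(21, 20), 2078), Pow(-1926, -1)) = Mul(Add(41, 2078), Rational(-1, 1926)) = Mul(2119, Rational(-1, 1926)) = Rational(-2119, 1926)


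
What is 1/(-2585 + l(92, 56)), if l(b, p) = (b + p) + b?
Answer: -1/2345 ≈ -0.00042644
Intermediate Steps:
l(b, p) = p + 2*b
1/(-2585 + l(92, 56)) = 1/(-2585 + (56 + 2*92)) = 1/(-2585 + (56 + 184)) = 1/(-2585 + 240) = 1/(-2345) = -1/2345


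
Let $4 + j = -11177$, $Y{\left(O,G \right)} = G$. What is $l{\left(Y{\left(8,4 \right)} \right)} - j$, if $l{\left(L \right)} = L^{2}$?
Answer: $11197$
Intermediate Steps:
$j = -11181$ ($j = -4 - 11177 = -11181$)
$l{\left(Y{\left(8,4 \right)} \right)} - j = 4^{2} - -11181 = 16 + 11181 = 11197$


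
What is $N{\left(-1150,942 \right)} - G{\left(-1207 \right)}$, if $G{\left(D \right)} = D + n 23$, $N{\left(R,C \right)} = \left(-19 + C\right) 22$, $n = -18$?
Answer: $21927$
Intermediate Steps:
$N{\left(R,C \right)} = -418 + 22 C$
$G{\left(D \right)} = -414 + D$ ($G{\left(D \right)} = D - 414 = -414 + D$)
$N{\left(-1150,942 \right)} - G{\left(-1207 \right)} = \left(-418 + 22 \cdot 942\right) - \left(-414 - 1207\right) = \left(-418 + 20724\right) - -1621 = 20306 + 1621 = 21927$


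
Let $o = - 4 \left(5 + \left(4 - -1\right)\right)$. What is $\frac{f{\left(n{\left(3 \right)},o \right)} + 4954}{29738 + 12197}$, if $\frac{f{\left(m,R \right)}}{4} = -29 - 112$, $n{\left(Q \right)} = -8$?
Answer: $\frac{878}{8387} \approx 0.10469$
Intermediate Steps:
$o = -40$ ($o = - 4 \left(5 + \left(4 + 1\right)\right) = - 4 \left(5 + 5\right) = \left(-4\right) 10 = -40$)
$f{\left(m,R \right)} = -564$ ($f{\left(m,R \right)} = 4 \left(-29 - 112\right) = 4 \left(-141\right) = -564$)
$\frac{f{\left(n{\left(3 \right)},o \right)} + 4954}{29738 + 12197} = \frac{-564 + 4954}{29738 + 12197} = \frac{4390}{41935} = 4390 \cdot \frac{1}{41935} = \frac{878}{8387}$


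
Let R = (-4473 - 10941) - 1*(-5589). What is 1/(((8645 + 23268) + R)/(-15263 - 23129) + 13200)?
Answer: 4799/63344039 ≈ 7.5761e-5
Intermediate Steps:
R = -9825 (R = -15414 + 5589 = -9825)
1/(((8645 + 23268) + R)/(-15263 - 23129) + 13200) = 1/(((8645 + 23268) - 9825)/(-15263 - 23129) + 13200) = 1/((31913 - 9825)/(-38392) + 13200) = 1/(22088*(-1/38392) + 13200) = 1/(-2761/4799 + 13200) = 1/(63344039/4799) = 4799/63344039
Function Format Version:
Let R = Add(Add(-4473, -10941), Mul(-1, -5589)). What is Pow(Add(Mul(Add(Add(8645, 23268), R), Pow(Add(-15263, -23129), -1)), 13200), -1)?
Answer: Rational(4799, 63344039) ≈ 7.5761e-5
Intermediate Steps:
R = -9825 (R = Add(-15414, 5589) = -9825)
Pow(Add(Mul(Add(Add(8645, 23268), R), Pow(Add(-15263, -23129), -1)), 13200), -1) = Pow(Add(Mul(Add(Add(8645, 23268), -9825), Pow(Add(-15263, -23129), -1)), 13200), -1) = Pow(Add(Mul(Add(31913, -9825), Pow(-38392, -1)), 13200), -1) = Pow(Add(Mul(22088, Rational(-1, 38392)), 13200), -1) = Pow(Add(Rational(-2761, 4799), 13200), -1) = Pow(Rational(63344039, 4799), -1) = Rational(4799, 63344039)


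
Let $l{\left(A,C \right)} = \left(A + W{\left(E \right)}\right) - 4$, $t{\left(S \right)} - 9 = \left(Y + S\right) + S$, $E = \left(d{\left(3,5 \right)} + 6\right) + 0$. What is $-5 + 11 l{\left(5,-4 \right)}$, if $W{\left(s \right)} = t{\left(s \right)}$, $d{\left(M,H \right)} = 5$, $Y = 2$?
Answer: $369$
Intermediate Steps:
$E = 11$ ($E = \left(5 + 6\right) + 0 = 11 + 0 = 11$)
$t{\left(S \right)} = 11 + 2 S$ ($t{\left(S \right)} = 9 + \left(\left(2 + S\right) + S\right) = 9 + \left(2 + 2 S\right) = 11 + 2 S$)
$W{\left(s \right)} = 11 + 2 s$
$l{\left(A,C \right)} = 29 + A$ ($l{\left(A,C \right)} = \left(A + \left(11 + 2 \cdot 11\right)\right) - 4 = \left(A + \left(11 + 22\right)\right) - 4 = \left(A + 33\right) - 4 = \left(33 + A\right) - 4 = 29 + A$)
$-5 + 11 l{\left(5,-4 \right)} = -5 + 11 \left(29 + 5\right) = -5 + 11 \cdot 34 = -5 + 374 = 369$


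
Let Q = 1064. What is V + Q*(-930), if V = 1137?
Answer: -988383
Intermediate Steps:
V + Q*(-930) = 1137 + 1064*(-930) = 1137 - 989520 = -988383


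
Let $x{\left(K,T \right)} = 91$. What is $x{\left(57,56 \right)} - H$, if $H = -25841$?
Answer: $25932$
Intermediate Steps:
$x{\left(57,56 \right)} - H = 91 - -25841 = 91 + 25841 = 25932$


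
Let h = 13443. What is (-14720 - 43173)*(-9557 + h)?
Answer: -224972198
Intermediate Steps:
(-14720 - 43173)*(-9557 + h) = (-14720 - 43173)*(-9557 + 13443) = -57893*3886 = -224972198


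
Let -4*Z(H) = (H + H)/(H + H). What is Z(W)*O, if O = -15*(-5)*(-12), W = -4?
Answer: 225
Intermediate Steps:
Z(H) = -¼ (Z(H) = -(H + H)/(4*(H + H)) = -2*H/(4*(2*H)) = -2*H*1/(2*H)/4 = -¼*1 = -¼)
O = -900 (O = 75*(-12) = -900)
Z(W)*O = -¼*(-900) = 225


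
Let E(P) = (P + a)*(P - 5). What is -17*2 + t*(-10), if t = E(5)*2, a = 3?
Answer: -34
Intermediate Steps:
E(P) = (-5 + P)*(3 + P) (E(P) = (P + 3)*(P - 5) = (3 + P)*(-5 + P) = (-5 + P)*(3 + P))
t = 0 (t = (-15 + 5² - 2*5)*2 = (-15 + 25 - 10)*2 = 0*2 = 0)
-17*2 + t*(-10) = -17*2 + 0*(-10) = -34 + 0 = -34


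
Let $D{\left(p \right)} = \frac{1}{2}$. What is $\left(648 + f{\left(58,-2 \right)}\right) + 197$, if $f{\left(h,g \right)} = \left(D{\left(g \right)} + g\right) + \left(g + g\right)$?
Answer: $\frac{1679}{2} \approx 839.5$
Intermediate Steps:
$D{\left(p \right)} = \frac{1}{2}$
$f{\left(h,g \right)} = \frac{1}{2} + 3 g$ ($f{\left(h,g \right)} = \left(\frac{1}{2} + g\right) + \left(g + g\right) = \left(\frac{1}{2} + g\right) + 2 g = \frac{1}{2} + 3 g$)
$\left(648 + f{\left(58,-2 \right)}\right) + 197 = \left(648 + \left(\frac{1}{2} + 3 \left(-2\right)\right)\right) + 197 = \left(648 + \left(\frac{1}{2} - 6\right)\right) + 197 = \left(648 - \frac{11}{2}\right) + 197 = \frac{1285}{2} + 197 = \frac{1679}{2}$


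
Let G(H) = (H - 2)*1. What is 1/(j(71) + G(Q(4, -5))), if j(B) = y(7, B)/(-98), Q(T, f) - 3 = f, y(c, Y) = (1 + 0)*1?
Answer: -98/393 ≈ -0.24936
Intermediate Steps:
y(c, Y) = 1 (y(c, Y) = 1*1 = 1)
Q(T, f) = 3 + f
G(H) = -2 + H (G(H) = (-2 + H)*1 = -2 + H)
j(B) = -1/98 (j(B) = 1/(-98) = 1*(-1/98) = -1/98)
1/(j(71) + G(Q(4, -5))) = 1/(-1/98 + (-2 + (3 - 5))) = 1/(-1/98 + (-2 - 2)) = 1/(-1/98 - 4) = 1/(-393/98) = -98/393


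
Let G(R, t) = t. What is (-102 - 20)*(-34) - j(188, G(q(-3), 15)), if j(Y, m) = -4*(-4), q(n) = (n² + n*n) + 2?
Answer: 4132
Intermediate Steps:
q(n) = 2 + 2*n² (q(n) = (n² + n²) + 2 = 2*n² + 2 = 2 + 2*n²)
j(Y, m) = 16
(-102 - 20)*(-34) - j(188, G(q(-3), 15)) = (-102 - 20)*(-34) - 1*16 = -122*(-34) - 16 = 4148 - 16 = 4132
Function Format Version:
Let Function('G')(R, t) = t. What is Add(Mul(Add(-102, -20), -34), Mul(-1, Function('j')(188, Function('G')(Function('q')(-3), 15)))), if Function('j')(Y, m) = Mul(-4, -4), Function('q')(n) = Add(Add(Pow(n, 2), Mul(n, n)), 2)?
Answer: 4132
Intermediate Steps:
Function('q')(n) = Add(2, Mul(2, Pow(n, 2))) (Function('q')(n) = Add(Add(Pow(n, 2), Pow(n, 2)), 2) = Add(Mul(2, Pow(n, 2)), 2) = Add(2, Mul(2, Pow(n, 2))))
Function('j')(Y, m) = 16
Add(Mul(Add(-102, -20), -34), Mul(-1, Function('j')(188, Function('G')(Function('q')(-3), 15)))) = Add(Mul(Add(-102, -20), -34), Mul(-1, 16)) = Add(Mul(-122, -34), -16) = Add(4148, -16) = 4132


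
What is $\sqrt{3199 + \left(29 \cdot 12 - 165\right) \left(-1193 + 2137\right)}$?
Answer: $\sqrt{175951} \approx 419.47$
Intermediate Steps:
$\sqrt{3199 + \left(29 \cdot 12 - 165\right) \left(-1193 + 2137\right)} = \sqrt{3199 + \left(348 - 165\right) 944} = \sqrt{3199 + 183 \cdot 944} = \sqrt{3199 + 172752} = \sqrt{175951}$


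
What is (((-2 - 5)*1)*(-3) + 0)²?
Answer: 441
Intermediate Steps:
(((-2 - 5)*1)*(-3) + 0)² = (-7*1*(-3) + 0)² = (-7*(-3) + 0)² = (21 + 0)² = 21² = 441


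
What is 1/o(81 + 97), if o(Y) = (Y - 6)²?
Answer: 1/29584 ≈ 3.3802e-5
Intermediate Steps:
o(Y) = (-6 + Y)²
1/o(81 + 97) = 1/((-6 + (81 + 97))²) = 1/((-6 + 178)²) = 1/(172²) = 1/29584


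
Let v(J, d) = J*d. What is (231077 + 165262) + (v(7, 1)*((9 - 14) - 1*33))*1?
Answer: 396073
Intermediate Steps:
(231077 + 165262) + (v(7, 1)*((9 - 14) - 1*33))*1 = (231077 + 165262) + ((7*1)*((9 - 14) - 1*33))*1 = 396339 + (7*(-5 - 33))*1 = 396339 + (7*(-38))*1 = 396339 - 266*1 = 396339 - 266 = 396073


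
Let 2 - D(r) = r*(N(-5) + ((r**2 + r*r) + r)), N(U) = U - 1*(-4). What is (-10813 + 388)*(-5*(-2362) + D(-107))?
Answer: -25544815350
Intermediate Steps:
N(U) = 4 + U (N(U) = U + 4 = 4 + U)
D(r) = 2 - r*(-1 + r + 2*r**2) (D(r) = 2 - r*((4 - 5) + ((r**2 + r*r) + r)) = 2 - r*(-1 + ((r**2 + r**2) + r)) = 2 - r*(-1 + (2*r**2 + r)) = 2 - r*(-1 + (r + 2*r**2)) = 2 - r*(-1 + r + 2*r**2))
(-10813 + 388)*(-5*(-2362) + D(-107)) = (-10813 + 388)*(-5*(-2362) + (2 - 107 - 1*(-107)**2 - 2*(-107)**3)) = -10425*(11810 + (2 - 107 - 1*11449 - 2*(-1225043))) = -10425*(11810 + (2 - 107 - 11449 + 2450086)) = -10425*(11810 + 2438532) = -10425*2450342 = -25544815350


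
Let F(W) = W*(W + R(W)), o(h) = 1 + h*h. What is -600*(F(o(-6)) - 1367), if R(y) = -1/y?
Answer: -600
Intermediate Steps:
o(h) = 1 + h**2
F(W) = W*(W - 1/W)
-600*(F(o(-6)) - 1367) = -600*((-1 + (1 + (-6)**2)**2) - 1367) = -600*((-1 + (1 + 36)**2) - 1367) = -600*((-1 + 37**2) - 1367) = -600*((-1 + 1369) - 1367) = -600*(1368 - 1367) = -600*1 = -600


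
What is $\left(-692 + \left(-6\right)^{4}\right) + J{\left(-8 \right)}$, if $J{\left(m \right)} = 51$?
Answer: $655$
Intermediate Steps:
$\left(-692 + \left(-6\right)^{4}\right) + J{\left(-8 \right)} = \left(-692 + \left(-6\right)^{4}\right) + 51 = \left(-692 + 1296\right) + 51 = 604 + 51 = 655$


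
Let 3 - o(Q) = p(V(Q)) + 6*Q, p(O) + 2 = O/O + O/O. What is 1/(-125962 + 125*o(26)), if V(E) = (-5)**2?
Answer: -1/145087 ≈ -6.8924e-6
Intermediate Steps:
V(E) = 25
p(O) = 0 (p(O) = -2 + (O/O + O/O) = -2 + (1 + 1) = -2 + 2 = 0)
o(Q) = 3 - 6*Q (o(Q) = 3 - (0 + 6*Q) = 3 - 6*Q)
1/(-125962 + 125*o(26)) = 1/(-125962 + 125*(3 - 6*26)) = 1/(-125962 + 125*(3 - 156)) = 1/(-125962 + 125*(-153)) = 1/(-125962 - 19125) = 1/(-145087) = -1/145087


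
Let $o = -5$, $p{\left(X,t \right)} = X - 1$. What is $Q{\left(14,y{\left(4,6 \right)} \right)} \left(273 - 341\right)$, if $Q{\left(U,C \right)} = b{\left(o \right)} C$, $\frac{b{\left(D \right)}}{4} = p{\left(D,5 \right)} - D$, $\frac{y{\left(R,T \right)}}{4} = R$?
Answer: $4352$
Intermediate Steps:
$p{\left(X,t \right)} = -1 + X$
$y{\left(R,T \right)} = 4 R$
$b{\left(D \right)} = -4$ ($b{\left(D \right)} = 4 \left(\left(-1 + D\right) - D\right) = 4 \left(-1\right) = -4$)
$Q{\left(U,C \right)} = - 4 C$
$Q{\left(14,y{\left(4,6 \right)} \right)} \left(273 - 341\right) = - 4 \cdot 4 \cdot 4 \left(273 - 341\right) = \left(-4\right) 16 \left(-68\right) = \left(-64\right) \left(-68\right) = 4352$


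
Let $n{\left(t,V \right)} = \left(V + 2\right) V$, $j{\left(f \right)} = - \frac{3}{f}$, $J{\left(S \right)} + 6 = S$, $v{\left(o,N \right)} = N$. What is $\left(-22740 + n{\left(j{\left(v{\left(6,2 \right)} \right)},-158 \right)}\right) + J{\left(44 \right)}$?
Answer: $1946$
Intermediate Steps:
$J{\left(S \right)} = -6 + S$
$n{\left(t,V \right)} = V \left(2 + V\right)$ ($n{\left(t,V \right)} = \left(2 + V\right) V = V \left(2 + V\right)$)
$\left(-22740 + n{\left(j{\left(v{\left(6,2 \right)} \right)},-158 \right)}\right) + J{\left(44 \right)} = \left(-22740 - 158 \left(2 - 158\right)\right) + \left(-6 + 44\right) = \left(-22740 - -24648\right) + 38 = \left(-22740 + 24648\right) + 38 = 1908 + 38 = 1946$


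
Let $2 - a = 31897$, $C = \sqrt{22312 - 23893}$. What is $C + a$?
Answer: $-31895 + i \sqrt{1581} \approx -31895.0 + 39.762 i$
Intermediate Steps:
$C = i \sqrt{1581}$ ($C = \sqrt{-1581} = i \sqrt{1581} \approx 39.762 i$)
$a = -31895$ ($a = 2 - 31897 = -31895$)
$C + a = i \sqrt{1581} - 31895 = -31895 + i \sqrt{1581}$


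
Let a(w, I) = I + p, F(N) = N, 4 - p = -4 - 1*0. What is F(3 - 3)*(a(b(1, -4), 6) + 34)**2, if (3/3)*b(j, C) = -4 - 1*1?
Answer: 0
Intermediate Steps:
p = 8 (p = 4 - (-4 - 1*0) = 4 - (-4 + 0) = 4 - 1*(-4) = 4 + 4 = 8)
b(j, C) = -5 (b(j, C) = -4 - 1*1 = -4 - 1 = -5)
a(w, I) = 8 + I (a(w, I) = I + 8 = 8 + I)
F(3 - 3)*(a(b(1, -4), 6) + 34)**2 = (3 - 3)*((8 + 6) + 34)**2 = 0*(14 + 34)**2 = 0*48**2 = 0*2304 = 0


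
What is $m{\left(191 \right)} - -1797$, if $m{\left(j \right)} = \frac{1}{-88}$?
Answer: $\frac{158135}{88} \approx 1797.0$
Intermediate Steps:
$m{\left(j \right)} = - \frac{1}{88}$
$m{\left(191 \right)} - -1797 = - \frac{1}{88} - -1797 = - \frac{1}{88} + 1797 = \frac{158135}{88}$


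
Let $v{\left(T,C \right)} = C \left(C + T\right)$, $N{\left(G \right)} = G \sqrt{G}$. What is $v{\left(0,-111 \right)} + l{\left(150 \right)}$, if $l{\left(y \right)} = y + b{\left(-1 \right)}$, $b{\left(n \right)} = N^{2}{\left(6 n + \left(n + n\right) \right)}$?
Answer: $11959$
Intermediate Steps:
$N{\left(G \right)} = G^{\frac{3}{2}}$
$b{\left(n \right)} = 512 n^{3}$ ($b{\left(n \right)} = \left(\left(6 n + \left(n + n\right)\right)^{\frac{3}{2}}\right)^{2} = \left(\left(6 n + 2 n\right)^{\frac{3}{2}}\right)^{2} = \left(\left(8 n\right)^{\frac{3}{2}}\right)^{2} = \left(16 \sqrt{2} n^{\frac{3}{2}}\right)^{2} = 512 n^{3}$)
$l{\left(y \right)} = -512 + y$ ($l{\left(y \right)} = y + 512 \left(-1\right)^{3} = y + 512 \left(-1\right) = y - 512 = -512 + y$)
$v{\left(0,-111 \right)} + l{\left(150 \right)} = - 111 \left(-111 + 0\right) + \left(-512 + 150\right) = \left(-111\right) \left(-111\right) - 362 = 12321 - 362 = 11959$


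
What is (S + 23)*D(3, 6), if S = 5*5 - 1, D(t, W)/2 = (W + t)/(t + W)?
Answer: 94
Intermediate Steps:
D(t, W) = 2 (D(t, W) = 2*((W + t)/(t + W)) = 2*((W + t)/(W + t)) = 2*1 = 2)
S = 24 (S = 25 - 1 = 24)
(S + 23)*D(3, 6) = (24 + 23)*2 = 47*2 = 94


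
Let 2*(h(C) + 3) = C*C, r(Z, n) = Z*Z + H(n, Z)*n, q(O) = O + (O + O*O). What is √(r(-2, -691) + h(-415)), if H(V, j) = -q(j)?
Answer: √344454/2 ≈ 293.45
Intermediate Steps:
q(O) = O² + 2*O (q(O) = O + (O + O²) = O² + 2*O)
H(V, j) = -j*(2 + j)
r(Z, n) = Z² - Z*n*(2 + Z) (r(Z, n) = Z*Z + (-Z*(2 + Z))*n = Z² - Z*n*(2 + Z))
h(C) = -3 + C²/2 (h(C) = -3 + (C*C)/2 = -3 + C²/2)
√(r(-2, -691) + h(-415)) = √(-2*(-2 - 1*(-691)*(2 - 2)) + (-3 + (½)*(-415)²)) = √(-2*(-2 - 1*(-691)*0) + (-3 + (½)*172225)) = √(-2*(-2 + 0) + (-3 + 172225/2)) = √(-2*(-2) + 172219/2) = √(4 + 172219/2) = √(172227/2) = √344454/2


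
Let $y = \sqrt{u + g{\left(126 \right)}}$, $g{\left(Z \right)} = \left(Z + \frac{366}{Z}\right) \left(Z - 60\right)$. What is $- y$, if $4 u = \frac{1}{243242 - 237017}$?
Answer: $- \frac{\sqrt{2584685300001}}{17430} \approx -92.237$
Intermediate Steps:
$g{\left(Z \right)} = \left(-60 + Z\right) \left(Z + \frac{366}{Z}\right)$ ($g{\left(Z \right)} = \left(Z + \frac{366}{Z}\right) \left(-60 + Z\right) = \left(-60 + Z\right) \left(Z + \frac{366}{Z}\right)$)
$u = \frac{1}{24900}$ ($u = \frac{1}{4 \left(243242 - 237017\right)} = \frac{1}{4 \cdot 6225} = \frac{1}{4} \cdot \frac{1}{6225} = \frac{1}{24900} \approx 4.0161 \cdot 10^{-5}$)
$y = \frac{\sqrt{2584685300001}}{17430}$ ($y = \sqrt{\frac{1}{24900} + \left(366 + 126^{2} - \frac{21960}{126} - 7560\right)} = \sqrt{\frac{1}{24900} + \left(366 + 15876 - \frac{1220}{7} - 7560\right)} = \sqrt{\frac{1}{24900} + \frac{59554}{7}} = \sqrt{\frac{1482894607}{174300}} = \frac{\sqrt{2584685300001}}{17430} \approx 92.237$)
$- y = - \frac{\sqrt{2584685300001}}{17430}$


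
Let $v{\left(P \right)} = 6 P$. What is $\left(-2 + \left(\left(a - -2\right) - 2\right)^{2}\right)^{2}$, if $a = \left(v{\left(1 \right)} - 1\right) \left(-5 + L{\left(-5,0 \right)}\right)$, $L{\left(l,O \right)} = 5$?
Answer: $4$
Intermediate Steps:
$a = 0$ ($a = \left(6 \cdot 1 - 1\right) \left(-5 + 5\right) = \left(6 - 1\right) 0 = 5 \cdot 0 = 0$)
$\left(-2 + \left(\left(a - -2\right) - 2\right)^{2}\right)^{2} = \left(-2 + \left(\left(0 - -2\right) - 2\right)^{2}\right)^{2} = \left(-2 + \left(\left(0 + 2\right) - 2\right)^{2}\right)^{2} = \left(-2 + \left(2 - 2\right)^{2}\right)^{2} = \left(-2 + 0^{2}\right)^{2} = \left(-2 + 0\right)^{2} = \left(-2\right)^{2} = 4$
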